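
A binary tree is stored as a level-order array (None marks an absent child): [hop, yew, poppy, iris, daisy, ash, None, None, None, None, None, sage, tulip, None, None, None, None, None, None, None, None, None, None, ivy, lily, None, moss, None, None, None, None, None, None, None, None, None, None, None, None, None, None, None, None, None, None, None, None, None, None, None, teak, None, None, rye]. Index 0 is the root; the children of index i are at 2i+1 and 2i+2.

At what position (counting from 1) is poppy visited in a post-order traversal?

12

Post-order visits the left subtree, then the right subtree, then the node.
At hop: go left to yew.
  At yew: go left to iris.
    iris is a leaf — visit iris.
  At yew: go right to daisy.
    daisy is a leaf — visit daisy.
  Visit yew.
At hop: go right to poppy.
  At poppy: go left to ash.
    At ash: go left to sage.
      At sage: go left to ivy.
        ivy is a leaf — visit ivy.
      At sage: go right to lily.
        At lily: no left child.
        At lily: go right to teak.
          teak is a leaf — visit teak.
        Visit lily.
      Visit sage.
    At ash: go right to tulip.
      At tulip: no left child.
      At tulip: go right to moss.
        At moss: go left to rye.
          rye is a leaf — visit rye.
        At moss: no right child.
        Visit moss.
      Visit tulip.
    Visit ash.
  At poppy: no right child.
  Visit poppy.
Visit hop.
Full post-order sequence: iris, daisy, yew, ivy, teak, lily, sage, rye, moss, tulip, ash, poppy, hop.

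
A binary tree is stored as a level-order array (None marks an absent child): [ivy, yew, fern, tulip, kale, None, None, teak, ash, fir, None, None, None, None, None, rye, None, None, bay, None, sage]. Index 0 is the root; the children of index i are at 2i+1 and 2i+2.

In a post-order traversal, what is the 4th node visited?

Post-order visits the left subtree, then the right subtree, then the node.
At ivy: go left to yew.
  At yew: go left to tulip.
    At tulip: go left to teak.
      At teak: go left to rye.
        rye is a leaf — visit rye.
      At teak: no right child.
      Visit teak.
    At tulip: go right to ash.
      At ash: no left child.
      At ash: go right to bay.
        bay is a leaf — visit bay.
      Visit ash.
    Visit tulip.
  At yew: go right to kale.
    At kale: go left to fir.
      At fir: no left child.
      At fir: go right to sage.
        sage is a leaf — visit sage.
      Visit fir.
    At kale: no right child.
    Visit kale.
  Visit yew.
At ivy: go right to fern.
  fern is a leaf — visit fern.
Visit ivy.
Full post-order sequence: rye, teak, bay, ash, tulip, sage, fir, kale, yew, fern, ivy.

ash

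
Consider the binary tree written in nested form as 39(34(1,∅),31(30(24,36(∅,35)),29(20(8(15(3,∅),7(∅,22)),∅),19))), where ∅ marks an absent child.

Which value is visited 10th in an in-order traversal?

In-order visits the left subtree, then the node, then the right subtree.
At 39: go left to 34.
  At 34: go left to 1.
    1 is a leaf — visit 1.
  Visit 34.
  At 34: no right child.
Visit 39.
At 39: go right to 31.
  At 31: go left to 30.
    At 30: go left to 24.
      24 is a leaf — visit 24.
    Visit 30.
    At 30: go right to 36.
      At 36: no left child.
      Visit 36.
      At 36: go right to 35.
        35 is a leaf — visit 35.
  Visit 31.
  At 31: go right to 29.
    At 29: go left to 20.
      At 20: go left to 8.
        At 8: go left to 15.
          At 15: go left to 3.
            3 is a leaf — visit 3.
          Visit 15.
          At 15: no right child.
        Visit 8.
        At 8: go right to 7.
          At 7: no left child.
          Visit 7.
          At 7: go right to 22.
            22 is a leaf — visit 22.
      Visit 20.
      At 20: no right child.
    Visit 29.
    At 29: go right to 19.
      19 is a leaf — visit 19.
Full in-order sequence: 1, 34, 39, 24, 30, 36, 35, 31, 3, 15, 8, 7, 22, 20, 29, 19.

15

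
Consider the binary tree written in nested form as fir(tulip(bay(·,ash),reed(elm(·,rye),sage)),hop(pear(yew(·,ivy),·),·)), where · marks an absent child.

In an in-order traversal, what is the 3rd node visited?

In-order visits the left subtree, then the node, then the right subtree.
At fir: go left to tulip.
  At tulip: go left to bay.
    At bay: no left child.
    Visit bay.
    At bay: go right to ash.
      ash is a leaf — visit ash.
  Visit tulip.
  At tulip: go right to reed.
    At reed: go left to elm.
      At elm: no left child.
      Visit elm.
      At elm: go right to rye.
        rye is a leaf — visit rye.
    Visit reed.
    At reed: go right to sage.
      sage is a leaf — visit sage.
Visit fir.
At fir: go right to hop.
  At hop: go left to pear.
    At pear: go left to yew.
      At yew: no left child.
      Visit yew.
      At yew: go right to ivy.
        ivy is a leaf — visit ivy.
    Visit pear.
    At pear: no right child.
  Visit hop.
  At hop: no right child.
Full in-order sequence: bay, ash, tulip, elm, rye, reed, sage, fir, yew, ivy, pear, hop.

tulip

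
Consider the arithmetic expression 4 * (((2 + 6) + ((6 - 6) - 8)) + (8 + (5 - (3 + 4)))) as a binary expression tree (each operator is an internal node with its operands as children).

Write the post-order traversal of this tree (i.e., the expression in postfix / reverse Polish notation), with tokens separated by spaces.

4 2 6 + 6 6 - 8 - + 8 5 3 4 + - + + *

Post-order on an expression tree gives postfix notation: for each operator, emit left operand, right operand, then the operator.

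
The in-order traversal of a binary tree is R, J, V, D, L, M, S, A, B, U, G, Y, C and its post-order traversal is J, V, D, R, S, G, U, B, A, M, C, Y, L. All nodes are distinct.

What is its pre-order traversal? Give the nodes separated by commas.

L, R, D, V, J, Y, M, A, S, B, U, G, C

The last element of post-order is the root; it splits in-order into left and right subtrees.
Root L: left subtree has 4 nodes {R, J, V, D}, right has 8 {M, S, A, B, U, G, Y, C}.
  Root R: left subtree has 0 nodes { }, right has 3 {J, V, D}.
    Root D: left subtree has 2 nodes {J, V}, right has 0 { }.
      Root V: left subtree has 1 node {J}, right has 0 { }.
  Root Y: left subtree has 6 nodes {M, S, A, B, U, G}, right has 1 {C}.
    Root M: left subtree has 0 nodes { }, right has 5 {S, A, B, U, G}.
      Root A: left subtree has 1 node {S}, right has 3 {B, U, G}.
        Root B: left subtree has 0 nodes { }, right has 2 {U, G}.
          Root U: left subtree has 0 nodes { }, right has 1 {G}.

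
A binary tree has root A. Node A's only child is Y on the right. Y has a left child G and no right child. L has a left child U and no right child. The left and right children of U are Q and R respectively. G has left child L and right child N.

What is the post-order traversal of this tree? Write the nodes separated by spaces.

Q R U L N G Y A

Post-order visits the left subtree, then the right subtree, then the node.
At A: no left child.
At A: go right to Y.
  At Y: go left to G.
    At G: go left to L.
      At L: go left to U.
        At U: go left to Q.
          Q is a leaf — visit Q.
        At U: go right to R.
          R is a leaf — visit R.
        Visit U.
      At L: no right child.
      Visit L.
    At G: go right to N.
      N is a leaf — visit N.
    Visit G.
  At Y: no right child.
  Visit Y.
Visit A.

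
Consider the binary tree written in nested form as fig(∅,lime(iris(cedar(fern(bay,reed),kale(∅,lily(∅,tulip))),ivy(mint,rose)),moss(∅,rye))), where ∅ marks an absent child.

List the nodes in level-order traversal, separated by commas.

fig, lime, iris, moss, cedar, ivy, rye, fern, kale, mint, rose, bay, reed, lily, tulip

Level-order visits nodes level by level from the root, left to right within each level.
Level 0: fig
Level 1: lime
Level 2: iris, moss
Level 3: cedar, ivy, rye
Level 4: fern, kale, mint, rose
Level 5: bay, reed, lily
Level 6: tulip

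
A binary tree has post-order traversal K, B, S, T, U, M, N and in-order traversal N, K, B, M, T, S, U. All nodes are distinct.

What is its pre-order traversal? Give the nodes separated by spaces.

N M B K U T S

The last element of post-order is the root; it splits in-order into left and right subtrees.
Root N: left subtree has 0 nodes { }, right has 6 {K, B, M, T, S, U}.
  Root M: left subtree has 2 nodes {K, B}, right has 3 {T, S, U}.
    Root B: left subtree has 1 node {K}, right has 0 { }.
    Root U: left subtree has 2 nodes {T, S}, right has 0 { }.
      Root T: left subtree has 0 nodes { }, right has 1 {S}.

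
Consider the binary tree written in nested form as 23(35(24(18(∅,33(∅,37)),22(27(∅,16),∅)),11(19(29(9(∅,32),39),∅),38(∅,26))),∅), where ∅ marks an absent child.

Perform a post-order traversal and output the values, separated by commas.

37, 33, 18, 16, 27, 22, 24, 32, 9, 39, 29, 19, 26, 38, 11, 35, 23

Post-order visits the left subtree, then the right subtree, then the node.
At 23: go left to 35.
  At 35: go left to 24.
    At 24: go left to 18.
      At 18: no left child.
      At 18: go right to 33.
        At 33: no left child.
        At 33: go right to 37.
          37 is a leaf — visit 37.
        Visit 33.
      Visit 18.
    At 24: go right to 22.
      At 22: go left to 27.
        At 27: no left child.
        At 27: go right to 16.
          16 is a leaf — visit 16.
        Visit 27.
      At 22: no right child.
      Visit 22.
    Visit 24.
  At 35: go right to 11.
    At 11: go left to 19.
      At 19: go left to 29.
        At 29: go left to 9.
          At 9: no left child.
          At 9: go right to 32.
            32 is a leaf — visit 32.
          Visit 9.
        At 29: go right to 39.
          39 is a leaf — visit 39.
        Visit 29.
      At 19: no right child.
      Visit 19.
    At 11: go right to 38.
      At 38: no left child.
      At 38: go right to 26.
        26 is a leaf — visit 26.
      Visit 38.
    Visit 11.
  Visit 35.
At 23: no right child.
Visit 23.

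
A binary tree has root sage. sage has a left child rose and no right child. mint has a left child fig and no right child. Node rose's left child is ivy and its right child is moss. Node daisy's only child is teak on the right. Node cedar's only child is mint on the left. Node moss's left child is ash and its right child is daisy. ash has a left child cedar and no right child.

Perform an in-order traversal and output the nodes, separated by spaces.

In-order visits the left subtree, then the node, then the right subtree.
At sage: go left to rose.
  At rose: go left to ivy.
    ivy is a leaf — visit ivy.
  Visit rose.
  At rose: go right to moss.
    At moss: go left to ash.
      At ash: go left to cedar.
        At cedar: go left to mint.
          At mint: go left to fig.
            fig is a leaf — visit fig.
          Visit mint.
          At mint: no right child.
        Visit cedar.
        At cedar: no right child.
      Visit ash.
      At ash: no right child.
    Visit moss.
    At moss: go right to daisy.
      At daisy: no left child.
      Visit daisy.
      At daisy: go right to teak.
        teak is a leaf — visit teak.
Visit sage.
At sage: no right child.

ivy rose fig mint cedar ash moss daisy teak sage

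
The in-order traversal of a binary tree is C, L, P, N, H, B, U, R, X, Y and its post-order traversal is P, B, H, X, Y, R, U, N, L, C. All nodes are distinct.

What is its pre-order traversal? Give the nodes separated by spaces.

C L N P U H B R Y X

The last element of post-order is the root; it splits in-order into left and right subtrees.
Root C: left subtree has 0 nodes { }, right has 9 {L, P, N, H, B, U, R, X, Y}.
  Root L: left subtree has 0 nodes { }, right has 8 {P, N, H, B, U, R, X, Y}.
    Root N: left subtree has 1 node {P}, right has 6 {H, B, U, R, X, Y}.
      Root U: left subtree has 2 nodes {H, B}, right has 3 {R, X, Y}.
        Root H: left subtree has 0 nodes { }, right has 1 {B}.
        Root R: left subtree has 0 nodes { }, right has 2 {X, Y}.
          Root Y: left subtree has 1 node {X}, right has 0 { }.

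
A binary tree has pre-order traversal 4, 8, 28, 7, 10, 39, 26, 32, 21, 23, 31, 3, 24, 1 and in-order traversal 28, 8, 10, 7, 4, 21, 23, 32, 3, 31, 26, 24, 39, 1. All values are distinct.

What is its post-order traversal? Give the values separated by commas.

28, 10, 7, 8, 23, 21, 3, 31, 32, 24, 26, 1, 39, 4

The first element of pre-order is the root; it splits in-order into left and right subtrees.
Root 4: left subtree has 4 nodes {28, 8, 10, 7}, right has 9 {21, 23, 32, 3, 31, 26, 24, 39, 1}.
  Root 8: left subtree has 1 node {28}, right has 2 {10, 7}.
    Root 7: left subtree has 1 node {10}, right has 0 { }.
  Root 39: left subtree has 7 nodes {21, 23, 32, 3, 31, 26, 24}, right has 1 {1}.
    Root 26: left subtree has 5 nodes {21, 23, 32, 3, 31}, right has 1 {24}.
      Root 32: left subtree has 2 nodes {21, 23}, right has 2 {3, 31}.
        Root 21: left subtree has 0 nodes { }, right has 1 {23}.
        Root 31: left subtree has 1 node {3}, right has 0 { }.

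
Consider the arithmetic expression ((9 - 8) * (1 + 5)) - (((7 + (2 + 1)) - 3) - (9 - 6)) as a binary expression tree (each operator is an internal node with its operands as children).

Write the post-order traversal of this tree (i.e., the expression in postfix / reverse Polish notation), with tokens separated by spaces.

Post-order on an expression tree gives postfix notation: for each operator, emit left operand, right operand, then the operator.

9 8 - 1 5 + * 7 2 1 + + 3 - 9 6 - - -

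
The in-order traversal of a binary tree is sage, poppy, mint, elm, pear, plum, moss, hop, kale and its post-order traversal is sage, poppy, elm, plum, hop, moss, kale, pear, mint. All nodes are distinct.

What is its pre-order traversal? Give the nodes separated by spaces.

The last element of post-order is the root; it splits in-order into left and right subtrees.
Root mint: left subtree has 2 nodes {sage, poppy}, right has 6 {elm, pear, plum, moss, hop, kale}.
  Root poppy: left subtree has 1 node {sage}, right has 0 { }.
  Root pear: left subtree has 1 node {elm}, right has 4 {plum, moss, hop, kale}.
    Root kale: left subtree has 3 nodes {plum, moss, hop}, right has 0 { }.
      Root moss: left subtree has 1 node {plum}, right has 1 {hop}.

mint poppy sage pear elm kale moss plum hop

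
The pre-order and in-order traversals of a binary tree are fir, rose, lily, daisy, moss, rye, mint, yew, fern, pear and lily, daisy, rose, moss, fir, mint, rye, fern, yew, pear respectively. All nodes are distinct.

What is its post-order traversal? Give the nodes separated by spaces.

daisy lily moss rose mint fern pear yew rye fir

The first element of pre-order is the root; it splits in-order into left and right subtrees.
Root fir: left subtree has 4 nodes {lily, daisy, rose, moss}, right has 5 {mint, rye, fern, yew, pear}.
  Root rose: left subtree has 2 nodes {lily, daisy}, right has 1 {moss}.
    Root lily: left subtree has 0 nodes { }, right has 1 {daisy}.
  Root rye: left subtree has 1 node {mint}, right has 3 {fern, yew, pear}.
    Root yew: left subtree has 1 node {fern}, right has 1 {pear}.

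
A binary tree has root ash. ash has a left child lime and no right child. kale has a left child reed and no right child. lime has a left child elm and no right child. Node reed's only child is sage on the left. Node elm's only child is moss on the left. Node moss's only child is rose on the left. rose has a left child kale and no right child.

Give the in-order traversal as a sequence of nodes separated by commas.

sage, reed, kale, rose, moss, elm, lime, ash

In-order visits the left subtree, then the node, then the right subtree.
At ash: go left to lime.
  At lime: go left to elm.
    At elm: go left to moss.
      At moss: go left to rose.
        At rose: go left to kale.
          At kale: go left to reed.
            At reed: go left to sage.
              sage is a leaf — visit sage.
            Visit reed.
            At reed: no right child.
          Visit kale.
          At kale: no right child.
        Visit rose.
        At rose: no right child.
      Visit moss.
      At moss: no right child.
    Visit elm.
    At elm: no right child.
  Visit lime.
  At lime: no right child.
Visit ash.
At ash: no right child.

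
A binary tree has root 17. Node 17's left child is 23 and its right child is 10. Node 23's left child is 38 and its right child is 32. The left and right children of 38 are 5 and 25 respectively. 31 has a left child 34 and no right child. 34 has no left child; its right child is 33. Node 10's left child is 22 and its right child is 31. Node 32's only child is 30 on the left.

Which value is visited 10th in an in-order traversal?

34

In-order visits the left subtree, then the node, then the right subtree.
At 17: go left to 23.
  At 23: go left to 38.
    At 38: go left to 5.
      5 is a leaf — visit 5.
    Visit 38.
    At 38: go right to 25.
      25 is a leaf — visit 25.
  Visit 23.
  At 23: go right to 32.
    At 32: go left to 30.
      30 is a leaf — visit 30.
    Visit 32.
    At 32: no right child.
Visit 17.
At 17: go right to 10.
  At 10: go left to 22.
    22 is a leaf — visit 22.
  Visit 10.
  At 10: go right to 31.
    At 31: go left to 34.
      At 34: no left child.
      Visit 34.
      At 34: go right to 33.
        33 is a leaf — visit 33.
    Visit 31.
    At 31: no right child.
Full in-order sequence: 5, 38, 25, 23, 30, 32, 17, 22, 10, 34, 33, 31.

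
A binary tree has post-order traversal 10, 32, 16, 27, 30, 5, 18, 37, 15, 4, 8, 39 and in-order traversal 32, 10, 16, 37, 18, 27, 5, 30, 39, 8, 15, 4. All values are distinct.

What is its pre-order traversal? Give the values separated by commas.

The last element of post-order is the root; it splits in-order into left and right subtrees.
Root 39: left subtree has 8 nodes {32, 10, 16, 37, 18, 27, 5, 30}, right has 3 {8, 15, 4}.
  Root 37: left subtree has 3 nodes {32, 10, 16}, right has 4 {18, 27, 5, 30}.
    Root 16: left subtree has 2 nodes {32, 10}, right has 0 { }.
      Root 32: left subtree has 0 nodes { }, right has 1 {10}.
    Root 18: left subtree has 0 nodes { }, right has 3 {27, 5, 30}.
      Root 5: left subtree has 1 node {27}, right has 1 {30}.
  Root 8: left subtree has 0 nodes { }, right has 2 {15, 4}.
    Root 4: left subtree has 1 node {15}, right has 0 { }.

39, 37, 16, 32, 10, 18, 5, 27, 30, 8, 4, 15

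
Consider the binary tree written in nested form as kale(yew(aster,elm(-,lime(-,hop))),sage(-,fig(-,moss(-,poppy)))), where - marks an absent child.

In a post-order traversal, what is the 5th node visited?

Post-order visits the left subtree, then the right subtree, then the node.
At kale: go left to yew.
  At yew: go left to aster.
    aster is a leaf — visit aster.
  At yew: go right to elm.
    At elm: no left child.
    At elm: go right to lime.
      At lime: no left child.
      At lime: go right to hop.
        hop is a leaf — visit hop.
      Visit lime.
    Visit elm.
  Visit yew.
At kale: go right to sage.
  At sage: no left child.
  At sage: go right to fig.
    At fig: no left child.
    At fig: go right to moss.
      At moss: no left child.
      At moss: go right to poppy.
        poppy is a leaf — visit poppy.
      Visit moss.
    Visit fig.
  Visit sage.
Visit kale.
Full post-order sequence: aster, hop, lime, elm, yew, poppy, moss, fig, sage, kale.

yew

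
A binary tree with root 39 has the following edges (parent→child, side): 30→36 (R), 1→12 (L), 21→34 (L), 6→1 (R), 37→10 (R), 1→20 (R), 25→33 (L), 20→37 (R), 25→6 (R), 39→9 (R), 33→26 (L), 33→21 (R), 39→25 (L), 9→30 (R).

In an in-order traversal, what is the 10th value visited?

37

In-order visits the left subtree, then the node, then the right subtree.
At 39: go left to 25.
  At 25: go left to 33.
    At 33: go left to 26.
      26 is a leaf — visit 26.
    Visit 33.
    At 33: go right to 21.
      At 21: go left to 34.
        34 is a leaf — visit 34.
      Visit 21.
      At 21: no right child.
  Visit 25.
  At 25: go right to 6.
    At 6: no left child.
    Visit 6.
    At 6: go right to 1.
      At 1: go left to 12.
        12 is a leaf — visit 12.
      Visit 1.
      At 1: go right to 20.
        At 20: no left child.
        Visit 20.
        At 20: go right to 37.
          At 37: no left child.
          Visit 37.
          At 37: go right to 10.
            10 is a leaf — visit 10.
Visit 39.
At 39: go right to 9.
  At 9: no left child.
  Visit 9.
  At 9: go right to 30.
    At 30: no left child.
    Visit 30.
    At 30: go right to 36.
      36 is a leaf — visit 36.
Full in-order sequence: 26, 33, 34, 21, 25, 6, 12, 1, 20, 37, 10, 39, 9, 30, 36.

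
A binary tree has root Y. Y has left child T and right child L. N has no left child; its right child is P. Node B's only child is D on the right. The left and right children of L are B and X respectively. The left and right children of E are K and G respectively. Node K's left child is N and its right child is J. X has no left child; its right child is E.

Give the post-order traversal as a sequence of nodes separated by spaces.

T D B P N J K G E X L Y

Post-order visits the left subtree, then the right subtree, then the node.
At Y: go left to T.
  T is a leaf — visit T.
At Y: go right to L.
  At L: go left to B.
    At B: no left child.
    At B: go right to D.
      D is a leaf — visit D.
    Visit B.
  At L: go right to X.
    At X: no left child.
    At X: go right to E.
      At E: go left to K.
        At K: go left to N.
          At N: no left child.
          At N: go right to P.
            P is a leaf — visit P.
          Visit N.
        At K: go right to J.
          J is a leaf — visit J.
        Visit K.
      At E: go right to G.
        G is a leaf — visit G.
      Visit E.
    Visit X.
  Visit L.
Visit Y.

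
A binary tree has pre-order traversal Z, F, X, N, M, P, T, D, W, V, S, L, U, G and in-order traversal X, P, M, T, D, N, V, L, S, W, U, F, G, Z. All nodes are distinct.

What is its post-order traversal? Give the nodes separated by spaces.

P D T M L S V U W N X G F Z

The first element of pre-order is the root; it splits in-order into left and right subtrees.
Root Z: left subtree has 13 nodes {X, P, M, T, D, N, V, L, S, W, U, F, G}, right has 0 { }.
  Root F: left subtree has 11 nodes {X, P, M, T, D, N, V, L, S, W, U}, right has 1 {G}.
    Root X: left subtree has 0 nodes { }, right has 10 {P, M, T, D, N, V, L, S, W, U}.
      Root N: left subtree has 4 nodes {P, M, T, D}, right has 5 {V, L, S, W, U}.
        Root M: left subtree has 1 node {P}, right has 2 {T, D}.
          Root T: left subtree has 0 nodes { }, right has 1 {D}.
        Root W: left subtree has 3 nodes {V, L, S}, right has 1 {U}.
          Root V: left subtree has 0 nodes { }, right has 2 {L, S}.
            Root S: left subtree has 1 node {L}, right has 0 { }.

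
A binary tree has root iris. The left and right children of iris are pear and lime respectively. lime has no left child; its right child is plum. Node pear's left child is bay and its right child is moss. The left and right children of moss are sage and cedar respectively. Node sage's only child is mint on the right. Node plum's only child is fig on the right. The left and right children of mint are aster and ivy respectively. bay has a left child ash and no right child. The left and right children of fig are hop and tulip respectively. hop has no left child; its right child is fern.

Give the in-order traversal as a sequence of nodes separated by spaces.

ash bay pear sage aster mint ivy moss cedar iris lime plum hop fern fig tulip

In-order visits the left subtree, then the node, then the right subtree.
At iris: go left to pear.
  At pear: go left to bay.
    At bay: go left to ash.
      ash is a leaf — visit ash.
    Visit bay.
    At bay: no right child.
  Visit pear.
  At pear: go right to moss.
    At moss: go left to sage.
      At sage: no left child.
      Visit sage.
      At sage: go right to mint.
        At mint: go left to aster.
          aster is a leaf — visit aster.
        Visit mint.
        At mint: go right to ivy.
          ivy is a leaf — visit ivy.
    Visit moss.
    At moss: go right to cedar.
      cedar is a leaf — visit cedar.
Visit iris.
At iris: go right to lime.
  At lime: no left child.
  Visit lime.
  At lime: go right to plum.
    At plum: no left child.
    Visit plum.
    At plum: go right to fig.
      At fig: go left to hop.
        At hop: no left child.
        Visit hop.
        At hop: go right to fern.
          fern is a leaf — visit fern.
      Visit fig.
      At fig: go right to tulip.
        tulip is a leaf — visit tulip.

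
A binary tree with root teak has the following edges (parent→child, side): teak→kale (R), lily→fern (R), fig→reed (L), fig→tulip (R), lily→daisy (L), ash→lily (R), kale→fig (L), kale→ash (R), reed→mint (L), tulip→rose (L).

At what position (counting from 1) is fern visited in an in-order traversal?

In-order visits the left subtree, then the node, then the right subtree.
At teak: no left child.
Visit teak.
At teak: go right to kale.
  At kale: go left to fig.
    At fig: go left to reed.
      At reed: go left to mint.
        mint is a leaf — visit mint.
      Visit reed.
      At reed: no right child.
    Visit fig.
    At fig: go right to tulip.
      At tulip: go left to rose.
        rose is a leaf — visit rose.
      Visit tulip.
      At tulip: no right child.
  Visit kale.
  At kale: go right to ash.
    At ash: no left child.
    Visit ash.
    At ash: go right to lily.
      At lily: go left to daisy.
        daisy is a leaf — visit daisy.
      Visit lily.
      At lily: go right to fern.
        fern is a leaf — visit fern.
Full in-order sequence: teak, mint, reed, fig, rose, tulip, kale, ash, daisy, lily, fern.

11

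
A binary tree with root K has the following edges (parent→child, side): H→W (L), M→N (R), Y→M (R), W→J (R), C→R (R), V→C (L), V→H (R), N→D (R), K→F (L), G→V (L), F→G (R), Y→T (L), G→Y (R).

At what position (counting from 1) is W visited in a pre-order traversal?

Pre-order visits the node, then its left subtree, then its right subtree.
Visit K.
At K: go left to F.
  Visit F.
  At F: no left child.
  At F: go right to G.
    Visit G.
    At G: go left to V.
      Visit V.
      At V: go left to C.
        Visit C.
        At C: no left child.
        At C: go right to R.
          R is a leaf — visit R.
      At V: go right to H.
        Visit H.
        At H: go left to W.
          Visit W.
          At W: no left child.
          At W: go right to J.
            J is a leaf — visit J.
        At H: no right child.
    At G: go right to Y.
      Visit Y.
      At Y: go left to T.
        T is a leaf — visit T.
      At Y: go right to M.
        Visit M.
        At M: no left child.
        At M: go right to N.
          Visit N.
          At N: no left child.
          At N: go right to D.
            D is a leaf — visit D.
At K: no right child.
Full pre-order sequence: K, F, G, V, C, R, H, W, J, Y, T, M, N, D.

8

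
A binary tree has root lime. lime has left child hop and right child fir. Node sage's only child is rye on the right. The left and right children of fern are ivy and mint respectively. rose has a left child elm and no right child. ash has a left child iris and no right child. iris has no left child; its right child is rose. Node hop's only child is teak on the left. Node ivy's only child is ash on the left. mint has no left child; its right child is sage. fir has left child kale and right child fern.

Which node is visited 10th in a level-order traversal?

Level-order visits nodes level by level from the root, left to right within each level.
Level 0: lime
Level 1: hop, fir
Level 2: teak, kale, fern
Level 3: ivy, mint
Level 4: ash, sage
Level 5: iris, rye
Level 6: rose
Level 7: elm
Full level-order sequence: lime, hop, fir, teak, kale, fern, ivy, mint, ash, sage, iris, rye, rose, elm.

sage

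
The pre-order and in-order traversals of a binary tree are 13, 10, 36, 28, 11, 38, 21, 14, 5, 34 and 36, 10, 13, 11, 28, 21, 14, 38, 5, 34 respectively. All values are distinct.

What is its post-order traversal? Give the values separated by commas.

36, 10, 11, 14, 21, 34, 5, 38, 28, 13

The first element of pre-order is the root; it splits in-order into left and right subtrees.
Root 13: left subtree has 2 nodes {36, 10}, right has 7 {11, 28, 21, 14, 38, 5, 34}.
  Root 10: left subtree has 1 node {36}, right has 0 { }.
  Root 28: left subtree has 1 node {11}, right has 5 {21, 14, 38, 5, 34}.
    Root 38: left subtree has 2 nodes {21, 14}, right has 2 {5, 34}.
      Root 21: left subtree has 0 nodes { }, right has 1 {14}.
      Root 5: left subtree has 0 nodes { }, right has 1 {34}.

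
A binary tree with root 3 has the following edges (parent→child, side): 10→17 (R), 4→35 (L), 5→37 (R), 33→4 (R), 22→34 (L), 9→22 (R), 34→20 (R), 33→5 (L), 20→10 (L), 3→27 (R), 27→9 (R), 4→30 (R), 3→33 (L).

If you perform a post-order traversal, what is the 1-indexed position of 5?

Post-order visits the left subtree, then the right subtree, then the node.
At 3: go left to 33.
  At 33: go left to 5.
    At 5: no left child.
    At 5: go right to 37.
      37 is a leaf — visit 37.
    Visit 5.
  At 33: go right to 4.
    At 4: go left to 35.
      35 is a leaf — visit 35.
    At 4: go right to 30.
      30 is a leaf — visit 30.
    Visit 4.
  Visit 33.
At 3: go right to 27.
  At 27: no left child.
  At 27: go right to 9.
    At 9: no left child.
    At 9: go right to 22.
      At 22: go left to 34.
        At 34: no left child.
        At 34: go right to 20.
          At 20: go left to 10.
            At 10: no left child.
            At 10: go right to 17.
              17 is a leaf — visit 17.
            Visit 10.
          At 20: no right child.
          Visit 20.
        Visit 34.
      At 22: no right child.
      Visit 22.
    Visit 9.
  Visit 27.
Visit 3.
Full post-order sequence: 37, 5, 35, 30, 4, 33, 17, 10, 20, 34, 22, 9, 27, 3.

2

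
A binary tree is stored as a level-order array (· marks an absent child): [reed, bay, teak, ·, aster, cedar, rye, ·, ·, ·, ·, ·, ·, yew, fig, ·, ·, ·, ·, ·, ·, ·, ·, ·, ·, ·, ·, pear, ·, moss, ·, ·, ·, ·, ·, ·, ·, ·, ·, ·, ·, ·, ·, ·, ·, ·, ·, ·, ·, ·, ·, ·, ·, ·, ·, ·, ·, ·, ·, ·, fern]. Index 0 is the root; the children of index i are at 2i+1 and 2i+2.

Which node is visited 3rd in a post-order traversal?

cedar

Post-order visits the left subtree, then the right subtree, then the node.
At reed: go left to bay.
  At bay: no left child.
  At bay: go right to aster.
    aster is a leaf — visit aster.
  Visit bay.
At reed: go right to teak.
  At teak: go left to cedar.
    cedar is a leaf — visit cedar.
  At teak: go right to rye.
    At rye: go left to yew.
      At yew: go left to pear.
        pear is a leaf — visit pear.
      At yew: no right child.
      Visit yew.
    At rye: go right to fig.
      At fig: go left to moss.
        At moss: no left child.
        At moss: go right to fern.
          fern is a leaf — visit fern.
        Visit moss.
      At fig: no right child.
      Visit fig.
    Visit rye.
  Visit teak.
Visit reed.
Full post-order sequence: aster, bay, cedar, pear, yew, fern, moss, fig, rye, teak, reed.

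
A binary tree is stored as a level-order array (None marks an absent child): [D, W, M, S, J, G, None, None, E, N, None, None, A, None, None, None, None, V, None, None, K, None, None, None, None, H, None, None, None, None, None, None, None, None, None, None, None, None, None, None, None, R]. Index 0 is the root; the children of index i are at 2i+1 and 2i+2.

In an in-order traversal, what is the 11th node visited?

In-order visits the left subtree, then the node, then the right subtree.
At D: go left to W.
  At W: go left to S.
    At S: no left child.
    Visit S.
    At S: go right to E.
      At E: go left to V.
        V is a leaf — visit V.
      Visit E.
      At E: no right child.
  Visit W.
  At W: go right to J.
    At J: go left to N.
      At N: no left child.
      Visit N.
      At N: go right to K.
        At K: go left to R.
          R is a leaf — visit R.
        Visit K.
        At K: no right child.
    Visit J.
    At J: no right child.
Visit D.
At D: go right to M.
  At M: go left to G.
    At G: no left child.
    Visit G.
    At G: go right to A.
      At A: go left to H.
        H is a leaf — visit H.
      Visit A.
      At A: no right child.
  Visit M.
  At M: no right child.
Full in-order sequence: S, V, E, W, N, R, K, J, D, G, H, A, M.

H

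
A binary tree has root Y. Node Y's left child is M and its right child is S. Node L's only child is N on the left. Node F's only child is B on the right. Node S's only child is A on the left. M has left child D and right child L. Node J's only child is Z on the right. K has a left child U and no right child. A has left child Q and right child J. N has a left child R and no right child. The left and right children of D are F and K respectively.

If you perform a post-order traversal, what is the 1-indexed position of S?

14

Post-order visits the left subtree, then the right subtree, then the node.
At Y: go left to M.
  At M: go left to D.
    At D: go left to F.
      At F: no left child.
      At F: go right to B.
        B is a leaf — visit B.
      Visit F.
    At D: go right to K.
      At K: go left to U.
        U is a leaf — visit U.
      At K: no right child.
      Visit K.
    Visit D.
  At M: go right to L.
    At L: go left to N.
      At N: go left to R.
        R is a leaf — visit R.
      At N: no right child.
      Visit N.
    At L: no right child.
    Visit L.
  Visit M.
At Y: go right to S.
  At S: go left to A.
    At A: go left to Q.
      Q is a leaf — visit Q.
    At A: go right to J.
      At J: no left child.
      At J: go right to Z.
        Z is a leaf — visit Z.
      Visit J.
    Visit A.
  At S: no right child.
  Visit S.
Visit Y.
Full post-order sequence: B, F, U, K, D, R, N, L, M, Q, Z, J, A, S, Y.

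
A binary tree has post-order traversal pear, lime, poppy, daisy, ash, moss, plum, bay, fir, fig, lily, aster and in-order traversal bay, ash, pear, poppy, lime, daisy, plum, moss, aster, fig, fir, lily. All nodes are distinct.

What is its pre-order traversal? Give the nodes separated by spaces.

aster bay plum ash daisy poppy pear lime moss lily fig fir

The last element of post-order is the root; it splits in-order into left and right subtrees.
Root aster: left subtree has 8 nodes {bay, ash, pear, poppy, lime, daisy, plum, moss}, right has 3 {fig, fir, lily}.
  Root bay: left subtree has 0 nodes { }, right has 7 {ash, pear, poppy, lime, daisy, plum, moss}.
    Root plum: left subtree has 5 nodes {ash, pear, poppy, lime, daisy}, right has 1 {moss}.
      Root ash: left subtree has 0 nodes { }, right has 4 {pear, poppy, lime, daisy}.
        Root daisy: left subtree has 3 nodes {pear, poppy, lime}, right has 0 { }.
          Root poppy: left subtree has 1 node {pear}, right has 1 {lime}.
  Root lily: left subtree has 2 nodes {fig, fir}, right has 0 { }.
    Root fig: left subtree has 0 nodes { }, right has 1 {fir}.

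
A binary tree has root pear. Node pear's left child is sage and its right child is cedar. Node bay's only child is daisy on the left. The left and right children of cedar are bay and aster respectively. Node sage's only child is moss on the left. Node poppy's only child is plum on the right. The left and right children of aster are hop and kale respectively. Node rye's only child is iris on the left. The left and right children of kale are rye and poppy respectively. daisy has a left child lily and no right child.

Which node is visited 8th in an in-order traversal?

hop

In-order visits the left subtree, then the node, then the right subtree.
At pear: go left to sage.
  At sage: go left to moss.
    moss is a leaf — visit moss.
  Visit sage.
  At sage: no right child.
Visit pear.
At pear: go right to cedar.
  At cedar: go left to bay.
    At bay: go left to daisy.
      At daisy: go left to lily.
        lily is a leaf — visit lily.
      Visit daisy.
      At daisy: no right child.
    Visit bay.
    At bay: no right child.
  Visit cedar.
  At cedar: go right to aster.
    At aster: go left to hop.
      hop is a leaf — visit hop.
    Visit aster.
    At aster: go right to kale.
      At kale: go left to rye.
        At rye: go left to iris.
          iris is a leaf — visit iris.
        Visit rye.
        At rye: no right child.
      Visit kale.
      At kale: go right to poppy.
        At poppy: no left child.
        Visit poppy.
        At poppy: go right to plum.
          plum is a leaf — visit plum.
Full in-order sequence: moss, sage, pear, lily, daisy, bay, cedar, hop, aster, iris, rye, kale, poppy, plum.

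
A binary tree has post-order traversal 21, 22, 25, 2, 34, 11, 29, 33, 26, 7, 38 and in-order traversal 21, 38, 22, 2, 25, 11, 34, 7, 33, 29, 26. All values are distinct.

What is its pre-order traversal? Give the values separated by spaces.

The last element of post-order is the root; it splits in-order into left and right subtrees.
Root 38: left subtree has 1 node {21}, right has 9 {22, 2, 25, 11, 34, 7, 33, 29, 26}.
  Root 7: left subtree has 5 nodes {22, 2, 25, 11, 34}, right has 3 {33, 29, 26}.
    Root 11: left subtree has 3 nodes {22, 2, 25}, right has 1 {34}.
      Root 2: left subtree has 1 node {22}, right has 1 {25}.
    Root 26: left subtree has 2 nodes {33, 29}, right has 0 { }.
      Root 33: left subtree has 0 nodes { }, right has 1 {29}.

38 21 7 11 2 22 25 34 26 33 29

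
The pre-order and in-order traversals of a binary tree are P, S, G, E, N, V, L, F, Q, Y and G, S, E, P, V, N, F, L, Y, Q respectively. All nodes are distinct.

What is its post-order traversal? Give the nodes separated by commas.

The first element of pre-order is the root; it splits in-order into left and right subtrees.
Root P: left subtree has 3 nodes {G, S, E}, right has 6 {V, N, F, L, Y, Q}.
  Root S: left subtree has 1 node {G}, right has 1 {E}.
  Root N: left subtree has 1 node {V}, right has 4 {F, L, Y, Q}.
    Root L: left subtree has 1 node {F}, right has 2 {Y, Q}.
      Root Q: left subtree has 1 node {Y}, right has 0 { }.

G, E, S, V, F, Y, Q, L, N, P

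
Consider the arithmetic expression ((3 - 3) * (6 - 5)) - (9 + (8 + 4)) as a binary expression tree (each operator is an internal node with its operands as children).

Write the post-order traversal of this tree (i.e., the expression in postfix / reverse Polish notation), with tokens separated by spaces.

3 3 - 6 5 - * 9 8 4 + + -

Post-order on an expression tree gives postfix notation: for each operator, emit left operand, right operand, then the operator.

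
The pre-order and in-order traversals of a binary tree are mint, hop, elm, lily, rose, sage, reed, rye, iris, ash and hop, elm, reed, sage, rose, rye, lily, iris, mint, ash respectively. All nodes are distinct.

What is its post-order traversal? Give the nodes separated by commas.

The first element of pre-order is the root; it splits in-order into left and right subtrees.
Root mint: left subtree has 8 nodes {hop, elm, reed, sage, rose, rye, lily, iris}, right has 1 {ash}.
  Root hop: left subtree has 0 nodes { }, right has 7 {elm, reed, sage, rose, rye, lily, iris}.
    Root elm: left subtree has 0 nodes { }, right has 6 {reed, sage, rose, rye, lily, iris}.
      Root lily: left subtree has 4 nodes {reed, sage, rose, rye}, right has 1 {iris}.
        Root rose: left subtree has 2 nodes {reed, sage}, right has 1 {rye}.
          Root sage: left subtree has 1 node {reed}, right has 0 { }.

reed, sage, rye, rose, iris, lily, elm, hop, ash, mint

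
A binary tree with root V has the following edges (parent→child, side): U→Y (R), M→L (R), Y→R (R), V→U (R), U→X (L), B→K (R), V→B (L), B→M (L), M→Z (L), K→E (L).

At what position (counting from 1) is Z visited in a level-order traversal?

8

Level-order visits nodes level by level from the root, left to right within each level.
Level 0: V
Level 1: B, U
Level 2: M, K, X, Y
Level 3: Z, L, E, R
Full level-order sequence: V, B, U, M, K, X, Y, Z, L, E, R.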